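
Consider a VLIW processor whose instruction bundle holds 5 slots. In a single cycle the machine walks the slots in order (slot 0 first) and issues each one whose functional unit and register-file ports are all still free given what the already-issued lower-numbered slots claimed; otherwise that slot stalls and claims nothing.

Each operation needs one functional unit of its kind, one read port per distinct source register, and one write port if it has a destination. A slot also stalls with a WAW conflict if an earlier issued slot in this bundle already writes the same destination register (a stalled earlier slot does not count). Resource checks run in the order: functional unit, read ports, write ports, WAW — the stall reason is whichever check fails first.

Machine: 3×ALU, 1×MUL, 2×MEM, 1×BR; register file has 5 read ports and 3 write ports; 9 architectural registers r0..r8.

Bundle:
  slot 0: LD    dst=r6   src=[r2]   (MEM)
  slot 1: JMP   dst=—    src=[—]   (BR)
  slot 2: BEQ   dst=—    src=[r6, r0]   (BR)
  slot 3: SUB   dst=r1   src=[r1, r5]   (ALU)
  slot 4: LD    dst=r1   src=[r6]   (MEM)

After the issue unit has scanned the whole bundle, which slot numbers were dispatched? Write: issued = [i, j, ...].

slot 0 (MEM): ISSUE — free A3,Mu1,Ld1,B1 rp4 wp2
slot 1 (BR): ISSUE — free A3,Mu1,Ld1,B0 rp4 wp2
slot 2 (BR): stall FU — free A3,Mu1,Ld1,B0 rp4 wp2
slot 3 (ALU): ISSUE — free A2,Mu1,Ld1,B0 rp2 wp1
slot 4 (MEM): stall WAW — free A2,Mu1,Ld1,B0 rp2 wp1

issued = [0, 1, 3]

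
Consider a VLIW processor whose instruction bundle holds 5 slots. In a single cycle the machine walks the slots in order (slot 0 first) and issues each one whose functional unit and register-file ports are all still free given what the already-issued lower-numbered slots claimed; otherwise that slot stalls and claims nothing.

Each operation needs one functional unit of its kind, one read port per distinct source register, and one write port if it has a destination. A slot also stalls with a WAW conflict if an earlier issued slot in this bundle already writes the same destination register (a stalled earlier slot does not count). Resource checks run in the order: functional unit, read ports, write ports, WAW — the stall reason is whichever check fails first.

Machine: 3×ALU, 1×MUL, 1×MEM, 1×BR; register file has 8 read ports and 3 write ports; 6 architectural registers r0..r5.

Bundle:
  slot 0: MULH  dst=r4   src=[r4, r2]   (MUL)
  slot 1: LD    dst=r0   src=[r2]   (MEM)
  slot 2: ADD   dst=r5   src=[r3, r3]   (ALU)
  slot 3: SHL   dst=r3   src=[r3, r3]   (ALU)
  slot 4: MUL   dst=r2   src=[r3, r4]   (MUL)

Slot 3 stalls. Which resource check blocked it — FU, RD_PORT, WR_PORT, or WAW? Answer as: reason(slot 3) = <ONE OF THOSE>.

[0] MUL needs rd=2 wr=1: ok; after: ALU=3 MUL=0 MEM=1 BR=1, R=6, W=2
[1] MEM needs rd=1 wr=1: ok; after: ALU=3 MUL=0 MEM=0 BR=1, R=5, W=1
[2] ALU needs rd=1 wr=1: ok; after: ALU=2 MUL=0 MEM=0 BR=1, R=4, W=0
[3] ALU needs rd=1 wr=1: WR_PORT; after: ALU=2 MUL=0 MEM=0 BR=1, R=4, W=0
[4] MUL needs rd=2 wr=1: FU; after: ALU=2 MUL=0 MEM=0 BR=1, R=4, W=0

reason(slot 3) = WR_PORT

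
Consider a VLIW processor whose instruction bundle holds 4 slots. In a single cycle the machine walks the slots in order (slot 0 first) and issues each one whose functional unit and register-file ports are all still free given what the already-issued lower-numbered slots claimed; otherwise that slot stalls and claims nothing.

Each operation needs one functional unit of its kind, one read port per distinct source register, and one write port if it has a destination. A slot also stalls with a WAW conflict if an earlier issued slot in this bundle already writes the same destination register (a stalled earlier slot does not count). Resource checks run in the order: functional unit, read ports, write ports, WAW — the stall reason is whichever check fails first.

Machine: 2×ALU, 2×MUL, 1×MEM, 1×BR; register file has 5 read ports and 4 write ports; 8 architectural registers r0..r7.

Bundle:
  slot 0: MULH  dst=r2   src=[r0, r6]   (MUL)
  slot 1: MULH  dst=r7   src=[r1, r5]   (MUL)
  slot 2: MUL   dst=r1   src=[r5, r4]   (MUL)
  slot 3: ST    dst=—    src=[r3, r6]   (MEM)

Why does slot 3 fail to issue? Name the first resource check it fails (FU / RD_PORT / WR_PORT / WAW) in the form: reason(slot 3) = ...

(0) want 1×MUL +2rd +1wr — yes → AL2|MU1|ME1|BR1|rd3|wr3
(1) want 1×MUL +2rd +1wr — yes → AL2|MU0|ME1|BR1|rd1|wr2
(2) want 1×MUL +2rd +1wr — FU → AL2|MU0|ME1|BR1|rd1|wr2
(3) want 1×MEM +2rd +0wr — RD_PORT → AL2|MU0|ME1|BR1|rd1|wr2

reason(slot 3) = RD_PORT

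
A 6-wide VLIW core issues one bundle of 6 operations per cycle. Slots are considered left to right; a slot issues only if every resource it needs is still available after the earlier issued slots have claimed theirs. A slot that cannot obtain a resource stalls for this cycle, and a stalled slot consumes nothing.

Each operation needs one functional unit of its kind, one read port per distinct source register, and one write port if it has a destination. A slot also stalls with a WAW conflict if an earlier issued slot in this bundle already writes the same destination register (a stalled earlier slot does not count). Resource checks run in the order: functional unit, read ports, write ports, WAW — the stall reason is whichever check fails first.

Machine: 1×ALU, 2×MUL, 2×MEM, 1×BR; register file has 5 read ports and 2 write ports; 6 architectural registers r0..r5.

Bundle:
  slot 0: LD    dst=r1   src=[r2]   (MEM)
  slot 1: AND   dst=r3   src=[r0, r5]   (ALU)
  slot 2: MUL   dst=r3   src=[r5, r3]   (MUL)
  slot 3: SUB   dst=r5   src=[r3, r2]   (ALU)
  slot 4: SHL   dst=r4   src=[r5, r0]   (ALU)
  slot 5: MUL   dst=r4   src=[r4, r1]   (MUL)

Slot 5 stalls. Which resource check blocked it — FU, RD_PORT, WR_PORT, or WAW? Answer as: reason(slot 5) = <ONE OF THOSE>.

reason(slot 5) = WR_PORT

  0. MEM→r1 ⇒ go  {1A/2Mu/1Ld/1B | 4r 1w}
  1. ALU→r3 ⇒ go  {0A/2Mu/1Ld/1B | 2r 0w}
  2. MUL→r3 ⇒ no(WR_PORT)  {0A/2Mu/1Ld/1B | 2r 0w}
  3. ALU→r5 ⇒ no(FU)  {0A/2Mu/1Ld/1B | 2r 0w}
  4. ALU→r4 ⇒ no(FU)  {0A/2Mu/1Ld/1B | 2r 0w}
  5. MUL→r4 ⇒ no(WR_PORT)  {0A/2Mu/1Ld/1B | 2r 0w}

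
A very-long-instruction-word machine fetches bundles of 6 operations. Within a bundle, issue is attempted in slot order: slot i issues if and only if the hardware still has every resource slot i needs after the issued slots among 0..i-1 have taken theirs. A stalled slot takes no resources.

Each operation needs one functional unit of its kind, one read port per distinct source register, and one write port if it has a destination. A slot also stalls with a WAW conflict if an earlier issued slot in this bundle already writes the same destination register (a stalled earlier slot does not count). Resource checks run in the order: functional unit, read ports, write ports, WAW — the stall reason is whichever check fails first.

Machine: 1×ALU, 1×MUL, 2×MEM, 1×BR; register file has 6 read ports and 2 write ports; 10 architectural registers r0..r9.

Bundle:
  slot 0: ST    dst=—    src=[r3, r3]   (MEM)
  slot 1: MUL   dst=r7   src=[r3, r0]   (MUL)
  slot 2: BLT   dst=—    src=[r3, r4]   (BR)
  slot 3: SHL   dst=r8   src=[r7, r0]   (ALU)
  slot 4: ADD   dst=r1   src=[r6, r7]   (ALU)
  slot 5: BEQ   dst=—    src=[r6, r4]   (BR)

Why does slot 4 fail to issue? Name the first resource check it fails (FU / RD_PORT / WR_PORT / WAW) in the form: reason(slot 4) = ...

#0 MEM src=r3,r3 dispatched  <A:1 Mu:1 Ld:1 B:1 rd:5 wr:2>
#1 MUL src=r3,r0 dispatched  <A:1 Mu:0 Ld:1 B:1 rd:3 wr:1>
#2 BR src=r3,r4 dispatched  <A:1 Mu:0 Ld:1 B:0 rd:1 wr:1>
#3 ALU src=r7,r0 held:RD_PORT  <A:1 Mu:0 Ld:1 B:0 rd:1 wr:1>
#4 ALU src=r6,r7 held:RD_PORT  <A:1 Mu:0 Ld:1 B:0 rd:1 wr:1>
#5 BR src=r6,r4 held:FU  <A:1 Mu:0 Ld:1 B:0 rd:1 wr:1>

reason(slot 4) = RD_PORT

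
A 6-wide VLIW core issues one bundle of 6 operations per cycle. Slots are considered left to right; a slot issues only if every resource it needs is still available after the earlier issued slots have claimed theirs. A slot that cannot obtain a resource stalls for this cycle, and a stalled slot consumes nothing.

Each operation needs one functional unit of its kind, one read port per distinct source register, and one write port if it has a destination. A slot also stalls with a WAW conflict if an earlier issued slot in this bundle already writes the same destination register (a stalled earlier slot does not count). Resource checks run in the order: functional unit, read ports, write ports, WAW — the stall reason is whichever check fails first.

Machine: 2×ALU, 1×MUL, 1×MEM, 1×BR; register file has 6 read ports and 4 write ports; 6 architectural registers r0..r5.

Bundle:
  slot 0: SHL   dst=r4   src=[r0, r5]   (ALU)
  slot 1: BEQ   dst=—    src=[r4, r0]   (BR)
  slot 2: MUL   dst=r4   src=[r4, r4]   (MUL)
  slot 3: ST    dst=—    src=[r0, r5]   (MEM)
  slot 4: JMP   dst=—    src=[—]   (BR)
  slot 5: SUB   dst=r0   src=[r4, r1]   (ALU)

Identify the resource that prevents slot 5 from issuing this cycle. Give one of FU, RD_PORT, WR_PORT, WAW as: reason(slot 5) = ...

(0) want 1×ALU +2rd +1wr — yes → AL1|MU1|ME1|BR1|rd4|wr3
(1) want 1×BR +2rd +0wr — yes → AL1|MU1|ME1|BR0|rd2|wr3
(2) want 1×MUL +1rd +1wr — WAW → AL1|MU1|ME1|BR0|rd2|wr3
(3) want 1×MEM +2rd +0wr — yes → AL1|MU1|ME0|BR0|rd0|wr3
(4) want 1×BR +0rd +0wr — FU → AL1|MU1|ME0|BR0|rd0|wr3
(5) want 1×ALU +2rd +1wr — RD_PORT → AL1|MU1|ME0|BR0|rd0|wr3

reason(slot 5) = RD_PORT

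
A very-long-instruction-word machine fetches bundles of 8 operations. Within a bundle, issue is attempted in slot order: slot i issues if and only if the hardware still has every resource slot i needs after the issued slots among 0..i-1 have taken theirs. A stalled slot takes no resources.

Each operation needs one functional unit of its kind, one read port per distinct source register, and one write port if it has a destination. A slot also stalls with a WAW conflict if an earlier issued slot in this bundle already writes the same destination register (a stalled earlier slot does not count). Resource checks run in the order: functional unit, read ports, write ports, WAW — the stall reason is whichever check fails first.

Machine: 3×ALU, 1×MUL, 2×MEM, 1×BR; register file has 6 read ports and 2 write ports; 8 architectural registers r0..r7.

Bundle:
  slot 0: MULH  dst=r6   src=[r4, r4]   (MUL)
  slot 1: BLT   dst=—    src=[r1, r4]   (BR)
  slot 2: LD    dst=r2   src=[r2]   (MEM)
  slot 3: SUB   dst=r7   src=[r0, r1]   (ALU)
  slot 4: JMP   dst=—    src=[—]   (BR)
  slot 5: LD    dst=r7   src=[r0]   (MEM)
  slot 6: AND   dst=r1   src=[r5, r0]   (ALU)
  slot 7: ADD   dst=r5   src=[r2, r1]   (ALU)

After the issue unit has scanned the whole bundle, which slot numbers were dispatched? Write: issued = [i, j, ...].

  0. MUL→r6 ⇒ go  {3A/0Mu/2Ld/1B | 5r 1w}
  1. BR ⇒ go  {3A/0Mu/2Ld/0B | 3r 1w}
  2. MEM→r2 ⇒ go  {3A/0Mu/1Ld/0B | 2r 0w}
  3. ALU→r7 ⇒ no(WR_PORT)  {3A/0Mu/1Ld/0B | 2r 0w}
  4. BR ⇒ no(FU)  {3A/0Mu/1Ld/0B | 2r 0w}
  5. MEM→r7 ⇒ no(WR_PORT)  {3A/0Mu/1Ld/0B | 2r 0w}
  6. ALU→r1 ⇒ no(WR_PORT)  {3A/0Mu/1Ld/0B | 2r 0w}
  7. ALU→r5 ⇒ no(WR_PORT)  {3A/0Mu/1Ld/0B | 2r 0w}

issued = [0, 1, 2]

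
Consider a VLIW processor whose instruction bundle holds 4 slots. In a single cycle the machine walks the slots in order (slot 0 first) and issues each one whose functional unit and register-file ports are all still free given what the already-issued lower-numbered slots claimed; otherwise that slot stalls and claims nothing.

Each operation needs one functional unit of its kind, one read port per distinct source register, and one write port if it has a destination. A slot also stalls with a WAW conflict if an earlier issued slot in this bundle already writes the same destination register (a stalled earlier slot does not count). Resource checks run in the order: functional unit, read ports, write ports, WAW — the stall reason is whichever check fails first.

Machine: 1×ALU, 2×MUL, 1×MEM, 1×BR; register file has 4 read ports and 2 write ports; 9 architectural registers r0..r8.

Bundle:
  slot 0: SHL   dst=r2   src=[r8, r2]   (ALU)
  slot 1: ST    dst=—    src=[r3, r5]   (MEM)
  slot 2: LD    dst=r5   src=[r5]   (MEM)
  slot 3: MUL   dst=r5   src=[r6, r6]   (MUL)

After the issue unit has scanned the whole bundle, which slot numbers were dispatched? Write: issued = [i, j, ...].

issued = [0, 1]

#0 ALU src=r8,r2 dispatched  <A:0 Mu:2 Ld:1 B:1 rd:2 wr:1>
#1 MEM src=r3,r5 dispatched  <A:0 Mu:2 Ld:0 B:1 rd:0 wr:1>
#2 MEM src=r5 held:FU  <A:0 Mu:2 Ld:0 B:1 rd:0 wr:1>
#3 MUL src=r6,r6 held:RD_PORT  <A:0 Mu:2 Ld:0 B:1 rd:0 wr:1>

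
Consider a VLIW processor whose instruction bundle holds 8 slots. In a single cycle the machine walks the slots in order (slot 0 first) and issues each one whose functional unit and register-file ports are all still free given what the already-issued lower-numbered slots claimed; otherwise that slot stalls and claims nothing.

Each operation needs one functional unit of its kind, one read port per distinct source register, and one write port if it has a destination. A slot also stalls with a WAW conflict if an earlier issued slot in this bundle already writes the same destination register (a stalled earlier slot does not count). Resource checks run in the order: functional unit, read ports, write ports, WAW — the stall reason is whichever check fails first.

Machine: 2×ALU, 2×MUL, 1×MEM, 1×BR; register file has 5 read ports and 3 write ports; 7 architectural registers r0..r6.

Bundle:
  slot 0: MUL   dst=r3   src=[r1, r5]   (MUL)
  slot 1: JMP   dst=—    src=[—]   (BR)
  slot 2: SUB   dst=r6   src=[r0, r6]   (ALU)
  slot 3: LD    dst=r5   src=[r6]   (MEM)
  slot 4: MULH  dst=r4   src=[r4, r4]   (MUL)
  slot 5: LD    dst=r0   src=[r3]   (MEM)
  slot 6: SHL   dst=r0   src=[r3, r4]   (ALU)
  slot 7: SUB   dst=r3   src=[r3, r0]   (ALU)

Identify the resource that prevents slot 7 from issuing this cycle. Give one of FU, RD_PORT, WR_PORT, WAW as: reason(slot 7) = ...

reason(slot 7) = RD_PORT

slot 0 (MUL): ISSUE — free A2,Mu1,Ld1,B1 rp3 wp2
slot 1 (BR): ISSUE — free A2,Mu1,Ld1,B0 rp3 wp2
slot 2 (ALU): ISSUE — free A1,Mu1,Ld1,B0 rp1 wp1
slot 3 (MEM): ISSUE — free A1,Mu1,Ld0,B0 rp0 wp0
slot 4 (MUL): stall RD_PORT — free A1,Mu1,Ld0,B0 rp0 wp0
slot 5 (MEM): stall FU — free A1,Mu1,Ld0,B0 rp0 wp0
slot 6 (ALU): stall RD_PORT — free A1,Mu1,Ld0,B0 rp0 wp0
slot 7 (ALU): stall RD_PORT — free A1,Mu1,Ld0,B0 rp0 wp0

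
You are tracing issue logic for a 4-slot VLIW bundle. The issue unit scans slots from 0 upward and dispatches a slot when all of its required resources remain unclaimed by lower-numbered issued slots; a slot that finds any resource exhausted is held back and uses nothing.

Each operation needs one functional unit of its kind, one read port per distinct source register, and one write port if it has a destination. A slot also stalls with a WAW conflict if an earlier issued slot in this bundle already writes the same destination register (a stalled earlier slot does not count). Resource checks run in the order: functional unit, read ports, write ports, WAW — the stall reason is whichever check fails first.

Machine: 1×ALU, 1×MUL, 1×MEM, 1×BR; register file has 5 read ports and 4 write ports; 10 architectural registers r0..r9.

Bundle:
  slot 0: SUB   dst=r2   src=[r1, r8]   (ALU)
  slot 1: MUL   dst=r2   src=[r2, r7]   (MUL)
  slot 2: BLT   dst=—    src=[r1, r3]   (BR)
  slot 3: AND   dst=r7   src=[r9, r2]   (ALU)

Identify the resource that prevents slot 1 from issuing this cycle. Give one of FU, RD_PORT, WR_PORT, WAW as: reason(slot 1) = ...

  0. ALU→r2 ⇒ go  {0A/1Mu/1Ld/1B | 3r 3w}
  1. MUL→r2 ⇒ no(WAW)  {0A/1Mu/1Ld/1B | 3r 3w}
  2. BR ⇒ go  {0A/1Mu/1Ld/0B | 1r 3w}
  3. ALU→r7 ⇒ no(FU)  {0A/1Mu/1Ld/0B | 1r 3w}

reason(slot 1) = WAW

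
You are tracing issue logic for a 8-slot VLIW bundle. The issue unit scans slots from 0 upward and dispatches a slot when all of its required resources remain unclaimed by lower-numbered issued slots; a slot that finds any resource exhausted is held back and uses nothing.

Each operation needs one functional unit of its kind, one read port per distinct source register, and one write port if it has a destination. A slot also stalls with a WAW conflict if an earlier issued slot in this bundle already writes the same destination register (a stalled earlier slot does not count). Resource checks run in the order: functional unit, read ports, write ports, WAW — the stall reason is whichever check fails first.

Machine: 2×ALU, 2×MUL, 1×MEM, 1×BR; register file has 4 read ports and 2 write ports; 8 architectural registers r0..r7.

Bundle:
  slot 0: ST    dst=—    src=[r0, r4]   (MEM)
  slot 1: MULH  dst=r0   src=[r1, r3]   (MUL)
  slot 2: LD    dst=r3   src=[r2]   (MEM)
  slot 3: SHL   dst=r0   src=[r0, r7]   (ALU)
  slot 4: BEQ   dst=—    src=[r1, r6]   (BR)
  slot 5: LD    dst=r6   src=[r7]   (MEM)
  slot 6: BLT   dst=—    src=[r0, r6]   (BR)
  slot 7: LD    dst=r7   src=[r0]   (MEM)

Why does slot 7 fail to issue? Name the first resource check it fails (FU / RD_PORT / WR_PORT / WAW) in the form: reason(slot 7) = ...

#0 MEM src=r0,r4 dispatched  <A:2 Mu:2 Ld:0 B:1 rd:2 wr:2>
#1 MUL src=r1,r3 dispatched  <A:2 Mu:1 Ld:0 B:1 rd:0 wr:1>
#2 MEM src=r2 held:FU  <A:2 Mu:1 Ld:0 B:1 rd:0 wr:1>
#3 ALU src=r0,r7 held:RD_PORT  <A:2 Mu:1 Ld:0 B:1 rd:0 wr:1>
#4 BR src=r1,r6 held:RD_PORT  <A:2 Mu:1 Ld:0 B:1 rd:0 wr:1>
#5 MEM src=r7 held:FU  <A:2 Mu:1 Ld:0 B:1 rd:0 wr:1>
#6 BR src=r0,r6 held:RD_PORT  <A:2 Mu:1 Ld:0 B:1 rd:0 wr:1>
#7 MEM src=r0 held:FU  <A:2 Mu:1 Ld:0 B:1 rd:0 wr:1>

reason(slot 7) = FU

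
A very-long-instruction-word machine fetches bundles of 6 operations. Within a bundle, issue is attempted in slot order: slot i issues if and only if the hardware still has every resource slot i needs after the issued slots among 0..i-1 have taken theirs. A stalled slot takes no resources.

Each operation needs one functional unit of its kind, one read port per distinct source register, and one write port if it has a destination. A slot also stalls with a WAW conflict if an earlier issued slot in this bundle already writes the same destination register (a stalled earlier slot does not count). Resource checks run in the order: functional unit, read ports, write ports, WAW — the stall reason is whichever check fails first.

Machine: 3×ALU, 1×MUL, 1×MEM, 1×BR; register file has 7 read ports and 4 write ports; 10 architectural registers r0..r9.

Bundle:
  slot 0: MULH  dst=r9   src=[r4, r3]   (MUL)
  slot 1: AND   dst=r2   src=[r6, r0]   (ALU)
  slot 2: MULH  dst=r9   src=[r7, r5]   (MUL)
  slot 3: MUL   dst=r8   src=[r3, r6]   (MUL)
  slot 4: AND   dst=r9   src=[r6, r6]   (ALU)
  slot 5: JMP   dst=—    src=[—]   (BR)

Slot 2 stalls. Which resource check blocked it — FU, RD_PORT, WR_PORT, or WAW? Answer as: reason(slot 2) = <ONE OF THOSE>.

[0] MUL needs rd=2 wr=1: ok; after: ALU=3 MUL=0 MEM=1 BR=1, R=5, W=3
[1] ALU needs rd=2 wr=1: ok; after: ALU=2 MUL=0 MEM=1 BR=1, R=3, W=2
[2] MUL needs rd=2 wr=1: FU; after: ALU=2 MUL=0 MEM=1 BR=1, R=3, W=2
[3] MUL needs rd=2 wr=1: FU; after: ALU=2 MUL=0 MEM=1 BR=1, R=3, W=2
[4] ALU needs rd=1 wr=1: WAW; after: ALU=2 MUL=0 MEM=1 BR=1, R=3, W=2
[5] BR needs rd=0 wr=0: ok; after: ALU=2 MUL=0 MEM=1 BR=0, R=3, W=2

reason(slot 2) = FU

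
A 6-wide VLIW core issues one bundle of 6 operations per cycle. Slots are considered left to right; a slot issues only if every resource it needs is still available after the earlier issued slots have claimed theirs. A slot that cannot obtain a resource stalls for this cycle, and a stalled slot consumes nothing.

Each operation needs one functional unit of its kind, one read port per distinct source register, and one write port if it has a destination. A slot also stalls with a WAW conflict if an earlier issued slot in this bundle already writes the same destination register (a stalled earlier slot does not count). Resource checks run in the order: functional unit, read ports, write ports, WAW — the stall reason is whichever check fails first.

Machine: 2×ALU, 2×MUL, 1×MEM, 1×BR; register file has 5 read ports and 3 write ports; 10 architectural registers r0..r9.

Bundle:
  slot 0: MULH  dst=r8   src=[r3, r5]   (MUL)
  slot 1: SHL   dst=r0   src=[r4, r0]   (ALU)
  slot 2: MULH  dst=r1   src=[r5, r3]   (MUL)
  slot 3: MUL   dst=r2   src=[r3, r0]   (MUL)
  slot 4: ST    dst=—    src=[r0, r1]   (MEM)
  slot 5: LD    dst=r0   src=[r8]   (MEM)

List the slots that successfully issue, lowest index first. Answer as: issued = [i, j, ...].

slot 0 (MUL): ISSUE — free A2,Mu1,Ld1,B1 rp3 wp2
slot 1 (ALU): ISSUE — free A1,Mu1,Ld1,B1 rp1 wp1
slot 2 (MUL): stall RD_PORT — free A1,Mu1,Ld1,B1 rp1 wp1
slot 3 (MUL): stall RD_PORT — free A1,Mu1,Ld1,B1 rp1 wp1
slot 4 (MEM): stall RD_PORT — free A1,Mu1,Ld1,B1 rp1 wp1
slot 5 (MEM): stall WAW — free A1,Mu1,Ld1,B1 rp1 wp1

issued = [0, 1]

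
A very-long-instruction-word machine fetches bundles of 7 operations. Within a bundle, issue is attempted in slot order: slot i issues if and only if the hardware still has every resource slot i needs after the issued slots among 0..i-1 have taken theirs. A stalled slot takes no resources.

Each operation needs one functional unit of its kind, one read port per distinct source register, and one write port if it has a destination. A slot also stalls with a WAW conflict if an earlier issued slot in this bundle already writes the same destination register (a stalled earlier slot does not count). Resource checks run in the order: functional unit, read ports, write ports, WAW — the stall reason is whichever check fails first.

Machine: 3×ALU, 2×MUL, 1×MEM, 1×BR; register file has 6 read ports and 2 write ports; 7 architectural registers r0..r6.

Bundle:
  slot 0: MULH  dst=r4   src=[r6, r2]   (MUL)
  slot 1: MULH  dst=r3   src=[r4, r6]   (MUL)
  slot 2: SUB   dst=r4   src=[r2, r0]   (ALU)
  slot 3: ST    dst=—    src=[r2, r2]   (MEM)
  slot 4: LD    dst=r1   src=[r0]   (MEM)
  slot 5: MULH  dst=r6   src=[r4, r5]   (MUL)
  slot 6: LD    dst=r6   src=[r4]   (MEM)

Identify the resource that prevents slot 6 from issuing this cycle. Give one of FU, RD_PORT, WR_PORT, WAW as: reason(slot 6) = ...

reason(slot 6) = FU

slot 0 (MUL): ISSUE — free A3,Mu1,Ld1,B1 rp4 wp1
slot 1 (MUL): ISSUE — free A3,Mu0,Ld1,B1 rp2 wp0
slot 2 (ALU): stall WR_PORT — free A3,Mu0,Ld1,B1 rp2 wp0
slot 3 (MEM): ISSUE — free A3,Mu0,Ld0,B1 rp1 wp0
slot 4 (MEM): stall FU — free A3,Mu0,Ld0,B1 rp1 wp0
slot 5 (MUL): stall FU — free A3,Mu0,Ld0,B1 rp1 wp0
slot 6 (MEM): stall FU — free A3,Mu0,Ld0,B1 rp1 wp0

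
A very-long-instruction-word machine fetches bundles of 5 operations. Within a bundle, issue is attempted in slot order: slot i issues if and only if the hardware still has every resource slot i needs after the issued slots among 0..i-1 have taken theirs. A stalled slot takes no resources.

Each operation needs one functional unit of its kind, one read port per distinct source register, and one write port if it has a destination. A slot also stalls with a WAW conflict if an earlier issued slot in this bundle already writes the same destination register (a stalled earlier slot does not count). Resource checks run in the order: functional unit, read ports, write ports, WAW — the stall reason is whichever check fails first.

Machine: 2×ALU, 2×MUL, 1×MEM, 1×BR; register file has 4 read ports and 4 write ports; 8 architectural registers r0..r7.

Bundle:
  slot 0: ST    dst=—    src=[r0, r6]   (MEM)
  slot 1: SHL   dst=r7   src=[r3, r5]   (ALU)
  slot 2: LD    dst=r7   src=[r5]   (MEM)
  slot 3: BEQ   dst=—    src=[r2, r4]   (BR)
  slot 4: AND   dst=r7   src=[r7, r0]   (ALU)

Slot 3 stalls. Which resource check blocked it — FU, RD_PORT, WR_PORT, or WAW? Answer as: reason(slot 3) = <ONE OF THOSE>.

reason(slot 3) = RD_PORT

  0. MEM ⇒ go  {2A/2Mu/0Ld/1B | 2r 4w}
  1. ALU→r7 ⇒ go  {1A/2Mu/0Ld/1B | 0r 3w}
  2. MEM→r7 ⇒ no(FU)  {1A/2Mu/0Ld/1B | 0r 3w}
  3. BR ⇒ no(RD_PORT)  {1A/2Mu/0Ld/1B | 0r 3w}
  4. ALU→r7 ⇒ no(RD_PORT)  {1A/2Mu/0Ld/1B | 0r 3w}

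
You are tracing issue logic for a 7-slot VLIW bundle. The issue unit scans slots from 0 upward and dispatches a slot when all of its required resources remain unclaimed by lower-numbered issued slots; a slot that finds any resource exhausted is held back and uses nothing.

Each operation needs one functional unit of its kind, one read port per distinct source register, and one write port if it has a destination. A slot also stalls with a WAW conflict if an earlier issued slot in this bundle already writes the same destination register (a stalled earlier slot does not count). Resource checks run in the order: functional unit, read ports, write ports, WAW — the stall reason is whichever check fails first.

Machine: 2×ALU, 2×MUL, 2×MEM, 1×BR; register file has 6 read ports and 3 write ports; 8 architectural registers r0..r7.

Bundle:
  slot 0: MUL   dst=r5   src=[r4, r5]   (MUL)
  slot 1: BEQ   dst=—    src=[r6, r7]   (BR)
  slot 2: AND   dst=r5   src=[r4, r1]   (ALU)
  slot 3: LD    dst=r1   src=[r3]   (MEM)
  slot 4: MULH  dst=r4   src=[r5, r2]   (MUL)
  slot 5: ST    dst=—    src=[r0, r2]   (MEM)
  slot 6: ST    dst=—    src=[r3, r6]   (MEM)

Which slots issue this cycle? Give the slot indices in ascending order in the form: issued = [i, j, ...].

issued = [0, 1, 3]

[0] MUL needs rd=2 wr=1: ok; after: ALU=2 MUL=1 MEM=2 BR=1, R=4, W=2
[1] BR needs rd=2 wr=0: ok; after: ALU=2 MUL=1 MEM=2 BR=0, R=2, W=2
[2] ALU needs rd=2 wr=1: WAW; after: ALU=2 MUL=1 MEM=2 BR=0, R=2, W=2
[3] MEM needs rd=1 wr=1: ok; after: ALU=2 MUL=1 MEM=1 BR=0, R=1, W=1
[4] MUL needs rd=2 wr=1: RD_PORT; after: ALU=2 MUL=1 MEM=1 BR=0, R=1, W=1
[5] MEM needs rd=2 wr=0: RD_PORT; after: ALU=2 MUL=1 MEM=1 BR=0, R=1, W=1
[6] MEM needs rd=2 wr=0: RD_PORT; after: ALU=2 MUL=1 MEM=1 BR=0, R=1, W=1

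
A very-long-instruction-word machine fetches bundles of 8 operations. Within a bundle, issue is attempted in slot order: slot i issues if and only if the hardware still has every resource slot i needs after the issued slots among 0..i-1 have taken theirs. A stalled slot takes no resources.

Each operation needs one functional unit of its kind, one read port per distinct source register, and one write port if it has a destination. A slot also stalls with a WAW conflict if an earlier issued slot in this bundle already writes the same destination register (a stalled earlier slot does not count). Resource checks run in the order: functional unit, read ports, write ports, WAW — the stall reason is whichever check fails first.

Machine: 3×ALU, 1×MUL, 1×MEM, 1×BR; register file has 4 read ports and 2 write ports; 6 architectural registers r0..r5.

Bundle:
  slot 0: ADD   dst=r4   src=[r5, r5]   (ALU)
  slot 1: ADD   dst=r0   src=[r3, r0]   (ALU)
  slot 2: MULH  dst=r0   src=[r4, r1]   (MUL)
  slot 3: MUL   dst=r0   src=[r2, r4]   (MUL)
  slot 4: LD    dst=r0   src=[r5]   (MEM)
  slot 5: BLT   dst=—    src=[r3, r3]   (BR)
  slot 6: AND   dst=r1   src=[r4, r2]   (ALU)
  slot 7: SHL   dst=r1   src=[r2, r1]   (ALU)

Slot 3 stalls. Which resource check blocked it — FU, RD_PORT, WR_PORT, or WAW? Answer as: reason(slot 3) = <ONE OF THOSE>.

(0) want 1×ALU +1rd +1wr — yes → AL2|MU1|ME1|BR1|rd3|wr1
(1) want 1×ALU +2rd +1wr — yes → AL1|MU1|ME1|BR1|rd1|wr0
(2) want 1×MUL +2rd +1wr — RD_PORT → AL1|MU1|ME1|BR1|rd1|wr0
(3) want 1×MUL +2rd +1wr — RD_PORT → AL1|MU1|ME1|BR1|rd1|wr0
(4) want 1×MEM +1rd +1wr — WR_PORT → AL1|MU1|ME1|BR1|rd1|wr0
(5) want 1×BR +1rd +0wr — yes → AL1|MU1|ME1|BR0|rd0|wr0
(6) want 1×ALU +2rd +1wr — RD_PORT → AL1|MU1|ME1|BR0|rd0|wr0
(7) want 1×ALU +2rd +1wr — RD_PORT → AL1|MU1|ME1|BR0|rd0|wr0

reason(slot 3) = RD_PORT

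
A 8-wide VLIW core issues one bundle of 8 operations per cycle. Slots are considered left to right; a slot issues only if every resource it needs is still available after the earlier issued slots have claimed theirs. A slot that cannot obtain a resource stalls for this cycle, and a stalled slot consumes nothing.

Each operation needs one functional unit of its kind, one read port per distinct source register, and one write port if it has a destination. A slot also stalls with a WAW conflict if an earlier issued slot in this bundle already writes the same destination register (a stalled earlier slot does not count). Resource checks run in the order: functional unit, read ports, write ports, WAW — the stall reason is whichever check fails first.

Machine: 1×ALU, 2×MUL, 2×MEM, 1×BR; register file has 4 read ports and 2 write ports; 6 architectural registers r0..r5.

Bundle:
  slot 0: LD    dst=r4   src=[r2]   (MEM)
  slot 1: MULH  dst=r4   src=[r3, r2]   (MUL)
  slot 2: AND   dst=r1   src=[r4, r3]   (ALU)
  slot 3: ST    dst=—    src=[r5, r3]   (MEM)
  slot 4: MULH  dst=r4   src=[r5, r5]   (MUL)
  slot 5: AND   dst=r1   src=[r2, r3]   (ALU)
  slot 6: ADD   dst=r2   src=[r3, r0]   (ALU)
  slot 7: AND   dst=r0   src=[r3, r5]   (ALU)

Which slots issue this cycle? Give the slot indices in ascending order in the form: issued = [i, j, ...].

issued = [0, 2]

  0. MEM→r4 ⇒ go  {1A/2Mu/1Ld/1B | 3r 1w}
  1. MUL→r4 ⇒ no(WAW)  {1A/2Mu/1Ld/1B | 3r 1w}
  2. ALU→r1 ⇒ go  {0A/2Mu/1Ld/1B | 1r 0w}
  3. MEM ⇒ no(RD_PORT)  {0A/2Mu/1Ld/1B | 1r 0w}
  4. MUL→r4 ⇒ no(WR_PORT)  {0A/2Mu/1Ld/1B | 1r 0w}
  5. ALU→r1 ⇒ no(FU)  {0A/2Mu/1Ld/1B | 1r 0w}
  6. ALU→r2 ⇒ no(FU)  {0A/2Mu/1Ld/1B | 1r 0w}
  7. ALU→r0 ⇒ no(FU)  {0A/2Mu/1Ld/1B | 1r 0w}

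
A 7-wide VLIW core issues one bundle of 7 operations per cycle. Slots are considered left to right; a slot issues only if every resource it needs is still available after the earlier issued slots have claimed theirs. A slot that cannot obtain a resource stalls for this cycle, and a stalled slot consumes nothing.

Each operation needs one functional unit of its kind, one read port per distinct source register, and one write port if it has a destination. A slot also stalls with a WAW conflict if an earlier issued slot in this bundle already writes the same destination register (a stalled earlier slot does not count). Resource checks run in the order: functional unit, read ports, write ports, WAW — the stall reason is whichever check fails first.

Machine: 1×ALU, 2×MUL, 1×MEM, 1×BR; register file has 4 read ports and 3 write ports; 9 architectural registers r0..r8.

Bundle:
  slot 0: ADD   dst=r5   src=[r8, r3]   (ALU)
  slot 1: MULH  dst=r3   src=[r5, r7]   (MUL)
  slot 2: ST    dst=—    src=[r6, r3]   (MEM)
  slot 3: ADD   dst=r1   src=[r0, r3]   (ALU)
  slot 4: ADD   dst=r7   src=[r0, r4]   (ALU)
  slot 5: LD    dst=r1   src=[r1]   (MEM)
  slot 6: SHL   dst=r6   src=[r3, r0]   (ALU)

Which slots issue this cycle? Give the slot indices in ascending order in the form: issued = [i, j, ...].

issued = [0, 1]

[0] ALU needs rd=2 wr=1: ok; after: ALU=0 MUL=2 MEM=1 BR=1, R=2, W=2
[1] MUL needs rd=2 wr=1: ok; after: ALU=0 MUL=1 MEM=1 BR=1, R=0, W=1
[2] MEM needs rd=2 wr=0: RD_PORT; after: ALU=0 MUL=1 MEM=1 BR=1, R=0, W=1
[3] ALU needs rd=2 wr=1: FU; after: ALU=0 MUL=1 MEM=1 BR=1, R=0, W=1
[4] ALU needs rd=2 wr=1: FU; after: ALU=0 MUL=1 MEM=1 BR=1, R=0, W=1
[5] MEM needs rd=1 wr=1: RD_PORT; after: ALU=0 MUL=1 MEM=1 BR=1, R=0, W=1
[6] ALU needs rd=2 wr=1: FU; after: ALU=0 MUL=1 MEM=1 BR=1, R=0, W=1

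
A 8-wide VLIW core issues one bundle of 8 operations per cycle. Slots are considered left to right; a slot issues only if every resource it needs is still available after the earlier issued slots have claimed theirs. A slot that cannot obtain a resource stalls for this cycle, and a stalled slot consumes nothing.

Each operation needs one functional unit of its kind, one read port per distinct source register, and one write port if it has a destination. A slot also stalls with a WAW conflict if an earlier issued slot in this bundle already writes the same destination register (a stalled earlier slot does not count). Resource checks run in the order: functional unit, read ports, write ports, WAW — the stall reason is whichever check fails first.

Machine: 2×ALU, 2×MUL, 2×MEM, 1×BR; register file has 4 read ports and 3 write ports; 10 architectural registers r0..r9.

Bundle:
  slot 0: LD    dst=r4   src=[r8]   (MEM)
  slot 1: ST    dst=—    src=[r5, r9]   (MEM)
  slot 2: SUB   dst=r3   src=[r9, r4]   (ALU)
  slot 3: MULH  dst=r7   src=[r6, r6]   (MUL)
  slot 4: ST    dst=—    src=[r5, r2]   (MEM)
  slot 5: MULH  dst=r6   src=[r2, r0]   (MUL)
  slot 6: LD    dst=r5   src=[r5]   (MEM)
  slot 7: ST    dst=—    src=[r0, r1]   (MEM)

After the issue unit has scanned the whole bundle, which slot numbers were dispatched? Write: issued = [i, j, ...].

(0) want 1×MEM +1rd +1wr — yes → AL2|MU2|ME1|BR1|rd3|wr2
(1) want 1×MEM +2rd +0wr — yes → AL2|MU2|ME0|BR1|rd1|wr2
(2) want 1×ALU +2rd +1wr — RD_PORT → AL2|MU2|ME0|BR1|rd1|wr2
(3) want 1×MUL +1rd +1wr — yes → AL2|MU1|ME0|BR1|rd0|wr1
(4) want 1×MEM +2rd +0wr — FU → AL2|MU1|ME0|BR1|rd0|wr1
(5) want 1×MUL +2rd +1wr — RD_PORT → AL2|MU1|ME0|BR1|rd0|wr1
(6) want 1×MEM +1rd +1wr — FU → AL2|MU1|ME0|BR1|rd0|wr1
(7) want 1×MEM +2rd +0wr — FU → AL2|MU1|ME0|BR1|rd0|wr1

issued = [0, 1, 3]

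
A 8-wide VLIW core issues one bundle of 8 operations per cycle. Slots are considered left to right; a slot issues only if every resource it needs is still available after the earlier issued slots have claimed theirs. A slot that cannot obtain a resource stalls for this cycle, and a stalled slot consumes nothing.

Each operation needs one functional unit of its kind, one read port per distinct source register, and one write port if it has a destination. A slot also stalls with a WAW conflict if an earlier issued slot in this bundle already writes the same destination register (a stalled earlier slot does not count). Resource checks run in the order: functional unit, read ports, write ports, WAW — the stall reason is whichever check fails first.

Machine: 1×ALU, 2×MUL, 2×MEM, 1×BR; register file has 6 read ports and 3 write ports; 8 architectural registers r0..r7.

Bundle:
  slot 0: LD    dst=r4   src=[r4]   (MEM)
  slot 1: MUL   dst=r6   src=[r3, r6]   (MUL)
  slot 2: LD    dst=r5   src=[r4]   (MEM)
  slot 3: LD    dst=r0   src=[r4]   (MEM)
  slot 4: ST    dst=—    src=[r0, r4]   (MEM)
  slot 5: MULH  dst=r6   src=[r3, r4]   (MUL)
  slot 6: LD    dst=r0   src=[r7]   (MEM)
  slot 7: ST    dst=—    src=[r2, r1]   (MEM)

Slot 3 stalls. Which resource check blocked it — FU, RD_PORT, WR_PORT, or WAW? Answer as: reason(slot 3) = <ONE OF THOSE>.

[0] MEM needs rd=1 wr=1: ok; after: ALU=1 MUL=2 MEM=1 BR=1, R=5, W=2
[1] MUL needs rd=2 wr=1: ok; after: ALU=1 MUL=1 MEM=1 BR=1, R=3, W=1
[2] MEM needs rd=1 wr=1: ok; after: ALU=1 MUL=1 MEM=0 BR=1, R=2, W=0
[3] MEM needs rd=1 wr=1: FU; after: ALU=1 MUL=1 MEM=0 BR=1, R=2, W=0
[4] MEM needs rd=2 wr=0: FU; after: ALU=1 MUL=1 MEM=0 BR=1, R=2, W=0
[5] MUL needs rd=2 wr=1: WR_PORT; after: ALU=1 MUL=1 MEM=0 BR=1, R=2, W=0
[6] MEM needs rd=1 wr=1: FU; after: ALU=1 MUL=1 MEM=0 BR=1, R=2, W=0
[7] MEM needs rd=2 wr=0: FU; after: ALU=1 MUL=1 MEM=0 BR=1, R=2, W=0

reason(slot 3) = FU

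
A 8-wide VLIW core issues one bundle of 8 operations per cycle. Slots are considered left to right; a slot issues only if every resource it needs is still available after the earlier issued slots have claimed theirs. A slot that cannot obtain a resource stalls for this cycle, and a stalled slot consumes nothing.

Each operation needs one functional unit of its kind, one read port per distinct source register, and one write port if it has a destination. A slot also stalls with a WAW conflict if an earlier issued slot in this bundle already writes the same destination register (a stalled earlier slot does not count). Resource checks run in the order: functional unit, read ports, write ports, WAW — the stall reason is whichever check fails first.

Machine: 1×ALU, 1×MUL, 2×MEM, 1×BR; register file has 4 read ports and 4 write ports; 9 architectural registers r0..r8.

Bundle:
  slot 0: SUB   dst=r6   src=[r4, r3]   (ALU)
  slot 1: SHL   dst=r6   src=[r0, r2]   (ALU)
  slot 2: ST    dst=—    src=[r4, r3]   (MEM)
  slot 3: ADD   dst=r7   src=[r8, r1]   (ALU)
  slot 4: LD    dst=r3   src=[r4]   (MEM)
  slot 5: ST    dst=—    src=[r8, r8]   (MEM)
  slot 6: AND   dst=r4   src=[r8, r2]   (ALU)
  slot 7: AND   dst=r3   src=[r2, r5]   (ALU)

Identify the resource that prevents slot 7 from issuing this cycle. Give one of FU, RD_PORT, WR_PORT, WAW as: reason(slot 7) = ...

reason(slot 7) = FU

(0) want 1×ALU +2rd +1wr — yes → AL0|MU1|ME2|BR1|rd2|wr3
(1) want 1×ALU +2rd +1wr — FU → AL0|MU1|ME2|BR1|rd2|wr3
(2) want 1×MEM +2rd +0wr — yes → AL0|MU1|ME1|BR1|rd0|wr3
(3) want 1×ALU +2rd +1wr — FU → AL0|MU1|ME1|BR1|rd0|wr3
(4) want 1×MEM +1rd +1wr — RD_PORT → AL0|MU1|ME1|BR1|rd0|wr3
(5) want 1×MEM +1rd +0wr — RD_PORT → AL0|MU1|ME1|BR1|rd0|wr3
(6) want 1×ALU +2rd +1wr — FU → AL0|MU1|ME1|BR1|rd0|wr3
(7) want 1×ALU +2rd +1wr — FU → AL0|MU1|ME1|BR1|rd0|wr3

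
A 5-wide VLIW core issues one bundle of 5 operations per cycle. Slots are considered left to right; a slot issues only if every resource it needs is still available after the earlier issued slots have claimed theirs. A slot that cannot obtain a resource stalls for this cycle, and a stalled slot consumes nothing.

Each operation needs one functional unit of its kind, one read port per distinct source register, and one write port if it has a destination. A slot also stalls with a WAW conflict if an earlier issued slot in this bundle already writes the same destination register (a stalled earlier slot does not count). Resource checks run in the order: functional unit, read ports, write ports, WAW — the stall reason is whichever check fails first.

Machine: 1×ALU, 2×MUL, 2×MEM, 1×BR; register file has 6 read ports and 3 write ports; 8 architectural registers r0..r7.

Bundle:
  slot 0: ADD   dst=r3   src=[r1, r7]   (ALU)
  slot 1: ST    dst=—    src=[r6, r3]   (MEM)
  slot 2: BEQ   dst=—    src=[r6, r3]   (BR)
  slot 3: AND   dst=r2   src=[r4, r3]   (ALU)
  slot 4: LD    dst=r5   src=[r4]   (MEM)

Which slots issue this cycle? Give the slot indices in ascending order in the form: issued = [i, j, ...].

(0) want 1×ALU +2rd +1wr — yes → AL0|MU2|ME2|BR1|rd4|wr2
(1) want 1×MEM +2rd +0wr — yes → AL0|MU2|ME1|BR1|rd2|wr2
(2) want 1×BR +2rd +0wr — yes → AL0|MU2|ME1|BR0|rd0|wr2
(3) want 1×ALU +2rd +1wr — FU → AL0|MU2|ME1|BR0|rd0|wr2
(4) want 1×MEM +1rd +1wr — RD_PORT → AL0|MU2|ME1|BR0|rd0|wr2

issued = [0, 1, 2]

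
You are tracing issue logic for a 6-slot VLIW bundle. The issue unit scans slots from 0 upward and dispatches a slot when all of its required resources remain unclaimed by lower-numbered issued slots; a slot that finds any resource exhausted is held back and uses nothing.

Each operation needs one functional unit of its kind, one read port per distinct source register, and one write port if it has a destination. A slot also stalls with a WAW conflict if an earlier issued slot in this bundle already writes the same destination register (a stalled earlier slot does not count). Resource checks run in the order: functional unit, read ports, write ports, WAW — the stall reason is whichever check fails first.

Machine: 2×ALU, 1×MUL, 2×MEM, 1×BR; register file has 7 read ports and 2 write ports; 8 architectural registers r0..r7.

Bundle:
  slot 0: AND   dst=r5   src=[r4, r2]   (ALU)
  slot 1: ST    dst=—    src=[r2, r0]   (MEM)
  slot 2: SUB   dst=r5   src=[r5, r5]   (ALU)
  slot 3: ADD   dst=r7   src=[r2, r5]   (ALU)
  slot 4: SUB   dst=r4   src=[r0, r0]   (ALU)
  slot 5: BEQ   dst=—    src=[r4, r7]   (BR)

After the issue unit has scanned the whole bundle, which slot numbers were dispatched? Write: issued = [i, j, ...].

issued = [0, 1, 3]

(0) want 1×ALU +2rd +1wr — yes → AL1|MU1|ME2|BR1|rd5|wr1
(1) want 1×MEM +2rd +0wr — yes → AL1|MU1|ME1|BR1|rd3|wr1
(2) want 1×ALU +1rd +1wr — WAW → AL1|MU1|ME1|BR1|rd3|wr1
(3) want 1×ALU +2rd +1wr — yes → AL0|MU1|ME1|BR1|rd1|wr0
(4) want 1×ALU +1rd +1wr — FU → AL0|MU1|ME1|BR1|rd1|wr0
(5) want 1×BR +2rd +0wr — RD_PORT → AL0|MU1|ME1|BR1|rd1|wr0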